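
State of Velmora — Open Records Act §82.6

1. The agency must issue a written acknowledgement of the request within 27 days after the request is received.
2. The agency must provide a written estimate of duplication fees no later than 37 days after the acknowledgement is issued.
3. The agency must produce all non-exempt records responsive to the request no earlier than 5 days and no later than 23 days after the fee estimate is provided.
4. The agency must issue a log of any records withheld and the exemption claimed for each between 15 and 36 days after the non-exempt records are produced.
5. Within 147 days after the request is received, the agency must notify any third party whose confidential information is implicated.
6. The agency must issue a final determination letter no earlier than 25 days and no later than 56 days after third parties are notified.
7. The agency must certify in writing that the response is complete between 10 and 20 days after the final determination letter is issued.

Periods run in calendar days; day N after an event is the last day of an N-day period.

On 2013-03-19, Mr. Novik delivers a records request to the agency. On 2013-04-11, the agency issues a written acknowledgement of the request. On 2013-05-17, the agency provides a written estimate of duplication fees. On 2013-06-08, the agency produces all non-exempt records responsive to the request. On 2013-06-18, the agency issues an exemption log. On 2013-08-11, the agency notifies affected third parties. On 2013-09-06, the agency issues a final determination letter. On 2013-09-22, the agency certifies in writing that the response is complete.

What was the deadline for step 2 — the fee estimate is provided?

2013-05-18

Step 2 runs from 2013-04-11, when the acknowledgement is issued. 37 days after 2013-04-11 is 2013-05-18.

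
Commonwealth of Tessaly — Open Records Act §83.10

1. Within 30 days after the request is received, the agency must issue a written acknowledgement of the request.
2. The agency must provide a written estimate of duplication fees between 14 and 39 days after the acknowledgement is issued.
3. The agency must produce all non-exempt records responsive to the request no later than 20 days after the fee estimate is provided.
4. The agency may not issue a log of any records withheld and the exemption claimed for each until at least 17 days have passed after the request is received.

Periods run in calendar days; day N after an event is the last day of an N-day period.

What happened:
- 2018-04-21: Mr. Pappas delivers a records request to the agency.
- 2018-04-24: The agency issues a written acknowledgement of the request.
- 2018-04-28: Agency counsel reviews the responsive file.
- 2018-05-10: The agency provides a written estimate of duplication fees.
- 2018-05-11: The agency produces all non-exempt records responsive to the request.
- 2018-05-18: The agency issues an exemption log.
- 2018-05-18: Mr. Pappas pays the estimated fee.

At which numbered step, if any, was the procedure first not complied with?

None — every step was satisfied

Step 1 — counting 30 days from 2018-04-21 (when the request is received) gives a deadline of 2018-05-21; done 2018-04-24 — timely.
Step 2 — 14 and 39 days from 2018-04-24 (when the acknowledgement is issued) are 2018-05-08 and 2018-06-02 respectively; done 2018-05-10, which is between those dates.
Step 3 — counting 20 days from 2018-05-10 (when the fee estimate is provided) gives a deadline of 2018-05-30; 2018-05-11 is within that limit.
Step 4 — must wait 17 days from 2018-04-21 (when the request is received), so not before 2018-05-08; done 2018-05-18 — permitted.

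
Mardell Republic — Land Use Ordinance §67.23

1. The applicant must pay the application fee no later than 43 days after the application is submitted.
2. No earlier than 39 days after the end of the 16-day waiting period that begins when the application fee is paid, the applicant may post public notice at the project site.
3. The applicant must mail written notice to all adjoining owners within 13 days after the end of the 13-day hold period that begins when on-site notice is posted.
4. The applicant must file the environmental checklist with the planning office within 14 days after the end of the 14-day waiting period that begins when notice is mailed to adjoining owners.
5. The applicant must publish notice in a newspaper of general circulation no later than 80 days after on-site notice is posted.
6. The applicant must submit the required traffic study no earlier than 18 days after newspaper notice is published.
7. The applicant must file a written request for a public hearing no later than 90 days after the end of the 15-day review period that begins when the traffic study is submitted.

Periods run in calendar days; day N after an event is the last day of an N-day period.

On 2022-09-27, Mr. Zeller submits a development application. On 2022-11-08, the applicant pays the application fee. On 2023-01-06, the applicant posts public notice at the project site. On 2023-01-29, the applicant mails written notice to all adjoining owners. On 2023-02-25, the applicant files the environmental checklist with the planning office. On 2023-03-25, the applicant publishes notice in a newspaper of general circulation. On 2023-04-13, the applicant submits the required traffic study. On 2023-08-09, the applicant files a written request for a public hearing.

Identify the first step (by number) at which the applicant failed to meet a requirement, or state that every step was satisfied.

Step 7

Step 1: 43 days after 2022-09-27 (when the application is submitted) is 2022-11-09; completed 2022-11-08, before the deadline.
Step 2: the earliest permitted date is 39 days after 2022-11-24 (end of the 16-day waiting period, which began when the application fee is paid on 2022-11-08), i.e. 2023-01-02; done 2023-01-06, after the minimum wait.
Step 3: 13 days after 2023-01-19 (end of the 13-day hold period, which began when on-site notice is posted on 2023-01-06) is 2023-02-01; 2023-01-29 is within that limit.
Step 4: 14 days after 2023-02-12 (end of the 14-day waiting period, which began when notice is mailed to adjoining owners on 2023-01-29) is 2023-02-26; done 2023-02-25 — timely.
Step 5: 80 days after 2023-01-06 (when on-site notice is posted) is 2023-03-27; 2023-03-25 is within that limit.
Step 6: the earliest permitted date is 18 days after 2023-03-25 (when newspaper notice is published), i.e. 2023-04-12; done 2023-04-13 — permitted.
Step 7: 90 days after 2023-04-28 (end of the 15-day review period, which began when the traffic study is submitted on 2023-04-13) is 2023-07-27; done 2023-08-09 — 13 days late.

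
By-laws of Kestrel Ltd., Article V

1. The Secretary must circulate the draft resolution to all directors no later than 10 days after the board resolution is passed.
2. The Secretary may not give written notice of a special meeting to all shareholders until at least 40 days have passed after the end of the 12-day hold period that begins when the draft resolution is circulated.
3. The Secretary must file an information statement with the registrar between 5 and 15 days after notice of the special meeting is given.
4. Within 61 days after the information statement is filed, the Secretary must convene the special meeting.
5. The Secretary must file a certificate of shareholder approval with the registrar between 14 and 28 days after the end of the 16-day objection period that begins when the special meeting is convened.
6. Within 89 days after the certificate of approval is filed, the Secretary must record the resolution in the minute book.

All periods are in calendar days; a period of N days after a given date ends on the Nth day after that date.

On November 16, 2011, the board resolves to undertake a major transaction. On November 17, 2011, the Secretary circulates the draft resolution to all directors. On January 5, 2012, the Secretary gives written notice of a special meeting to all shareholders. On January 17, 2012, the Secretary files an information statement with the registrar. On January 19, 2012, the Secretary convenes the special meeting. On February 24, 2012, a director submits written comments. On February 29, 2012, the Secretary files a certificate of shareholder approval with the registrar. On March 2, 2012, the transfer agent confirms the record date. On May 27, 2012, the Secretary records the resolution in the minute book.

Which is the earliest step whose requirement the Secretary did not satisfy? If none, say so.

Step 2

Step 1 — counting 10 days from November 16, 2011 (when the board resolution is passed) gives a deadline of November 26, 2011; completed November 17, 2011, before the deadline.
Step 2 — must wait 40 days from November 29, 2011 (end of the 12-day hold period, which began when the draft resolution is circulated on November 17, 2011), so not before January 8, 2012; done January 5, 2012 — 3 days too early.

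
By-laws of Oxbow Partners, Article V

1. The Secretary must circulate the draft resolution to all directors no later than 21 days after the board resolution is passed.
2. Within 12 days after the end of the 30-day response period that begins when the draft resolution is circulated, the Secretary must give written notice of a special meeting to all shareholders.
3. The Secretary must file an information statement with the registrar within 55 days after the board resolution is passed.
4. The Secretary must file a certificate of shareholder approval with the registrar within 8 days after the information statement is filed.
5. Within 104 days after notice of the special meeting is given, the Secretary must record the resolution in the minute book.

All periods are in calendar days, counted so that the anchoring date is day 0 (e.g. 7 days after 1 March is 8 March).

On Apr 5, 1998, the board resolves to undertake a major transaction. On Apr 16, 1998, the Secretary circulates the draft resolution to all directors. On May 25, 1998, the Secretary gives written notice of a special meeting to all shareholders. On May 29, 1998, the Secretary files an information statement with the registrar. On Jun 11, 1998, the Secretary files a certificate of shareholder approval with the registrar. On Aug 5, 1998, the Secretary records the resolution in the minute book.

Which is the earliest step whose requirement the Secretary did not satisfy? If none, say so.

Step 4

Step 1 — counting 21 days from Apr 5, 1998 (when the board resolution is passed) gives a deadline of Apr 26, 1998; completed Apr 16, 1998, before the deadline.
Step 2 — counting 12 days from May 16, 1998 (end of the 30-day response period, which began when the draft resolution is circulated on Apr 16, 1998) gives a deadline of May 28, 1998; May 25, 1998 is within that limit.
Step 3 — counting 55 days from Apr 5, 1998 (when the board resolution is passed) gives a deadline of May 30, 1998; done May 29, 1998 — timely.
Step 4 — counting 8 days from May 29, 1998 (when the information statement is filed) gives a deadline of Jun 6, 1998; done Jun 11, 1998 — 5 days late.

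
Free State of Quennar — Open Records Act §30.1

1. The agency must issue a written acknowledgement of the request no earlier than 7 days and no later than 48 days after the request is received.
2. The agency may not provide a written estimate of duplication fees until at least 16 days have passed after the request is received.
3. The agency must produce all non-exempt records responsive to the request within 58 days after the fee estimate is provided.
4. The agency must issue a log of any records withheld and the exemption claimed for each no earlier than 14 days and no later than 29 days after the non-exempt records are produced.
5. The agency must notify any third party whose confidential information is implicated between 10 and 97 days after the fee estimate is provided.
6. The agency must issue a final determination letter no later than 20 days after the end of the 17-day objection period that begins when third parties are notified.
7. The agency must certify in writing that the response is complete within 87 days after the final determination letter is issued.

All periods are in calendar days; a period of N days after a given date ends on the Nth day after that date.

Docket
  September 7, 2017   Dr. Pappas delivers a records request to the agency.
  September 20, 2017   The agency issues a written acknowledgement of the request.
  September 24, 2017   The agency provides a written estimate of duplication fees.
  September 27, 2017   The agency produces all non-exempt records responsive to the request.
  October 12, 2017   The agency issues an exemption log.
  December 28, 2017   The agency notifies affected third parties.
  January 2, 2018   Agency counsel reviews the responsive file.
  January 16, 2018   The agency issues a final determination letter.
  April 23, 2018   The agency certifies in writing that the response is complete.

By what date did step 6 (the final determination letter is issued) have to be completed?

February 3, 2018

Third parties are notified on December 28, 2017; the 17-day objection period therefore ends January 14, 2018, and step 6 runs from that date. 20 days after January 14, 2018 is February 3, 2018.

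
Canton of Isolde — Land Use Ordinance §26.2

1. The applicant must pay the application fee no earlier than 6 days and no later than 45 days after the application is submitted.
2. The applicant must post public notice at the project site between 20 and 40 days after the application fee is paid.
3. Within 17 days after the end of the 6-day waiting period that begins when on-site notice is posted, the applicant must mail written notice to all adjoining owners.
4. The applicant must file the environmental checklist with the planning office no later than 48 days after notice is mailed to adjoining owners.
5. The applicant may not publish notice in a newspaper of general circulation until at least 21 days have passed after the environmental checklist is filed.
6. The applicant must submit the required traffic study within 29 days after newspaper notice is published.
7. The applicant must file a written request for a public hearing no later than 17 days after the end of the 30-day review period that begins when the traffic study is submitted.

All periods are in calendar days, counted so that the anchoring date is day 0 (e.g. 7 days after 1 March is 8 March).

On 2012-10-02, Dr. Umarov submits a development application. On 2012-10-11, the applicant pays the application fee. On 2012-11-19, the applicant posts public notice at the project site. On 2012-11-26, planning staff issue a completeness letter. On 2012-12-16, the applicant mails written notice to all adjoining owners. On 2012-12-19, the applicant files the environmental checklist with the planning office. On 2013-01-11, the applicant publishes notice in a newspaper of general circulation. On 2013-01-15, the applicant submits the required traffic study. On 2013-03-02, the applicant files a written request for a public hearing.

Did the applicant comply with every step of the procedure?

No

Step 1: the window is 6–45 days after 2012-10-02 (when the application is submitted), so 2012-10-08 through 2012-11-16; 2012-10-11 falls inside that range.
Step 2: the window is 20–40 days after 2012-10-11 (when the application fee is paid), so 2012-10-31 through 2012-11-20; done 2012-11-19 — within the window.
Step 3: 17 days after 2012-11-25 (end of the 6-day waiting period, which began when on-site notice is posted on 2012-11-19) is 2012-12-12; 2012-12-16 misses that deadline by 4 days.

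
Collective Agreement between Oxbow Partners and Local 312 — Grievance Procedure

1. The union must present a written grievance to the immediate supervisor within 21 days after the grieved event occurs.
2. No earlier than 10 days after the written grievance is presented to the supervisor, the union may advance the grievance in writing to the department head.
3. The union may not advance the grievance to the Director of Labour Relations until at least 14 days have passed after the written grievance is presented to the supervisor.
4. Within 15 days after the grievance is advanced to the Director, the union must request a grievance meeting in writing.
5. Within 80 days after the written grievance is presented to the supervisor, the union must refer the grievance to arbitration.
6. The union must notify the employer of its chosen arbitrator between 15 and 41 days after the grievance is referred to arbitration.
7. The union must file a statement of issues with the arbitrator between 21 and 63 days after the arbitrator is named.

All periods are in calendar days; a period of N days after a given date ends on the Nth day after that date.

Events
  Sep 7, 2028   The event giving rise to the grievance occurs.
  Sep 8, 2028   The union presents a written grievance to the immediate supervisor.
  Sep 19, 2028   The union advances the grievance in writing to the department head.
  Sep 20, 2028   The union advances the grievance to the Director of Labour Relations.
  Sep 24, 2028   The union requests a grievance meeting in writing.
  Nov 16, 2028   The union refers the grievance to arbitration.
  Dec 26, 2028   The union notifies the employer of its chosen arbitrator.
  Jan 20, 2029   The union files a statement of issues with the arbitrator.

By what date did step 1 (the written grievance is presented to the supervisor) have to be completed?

Sep 28, 2028

Step 1 runs from Sep 7, 2028, when the grieved event occurs. 21 days after Sep 7, 2028 is Sep 28, 2028.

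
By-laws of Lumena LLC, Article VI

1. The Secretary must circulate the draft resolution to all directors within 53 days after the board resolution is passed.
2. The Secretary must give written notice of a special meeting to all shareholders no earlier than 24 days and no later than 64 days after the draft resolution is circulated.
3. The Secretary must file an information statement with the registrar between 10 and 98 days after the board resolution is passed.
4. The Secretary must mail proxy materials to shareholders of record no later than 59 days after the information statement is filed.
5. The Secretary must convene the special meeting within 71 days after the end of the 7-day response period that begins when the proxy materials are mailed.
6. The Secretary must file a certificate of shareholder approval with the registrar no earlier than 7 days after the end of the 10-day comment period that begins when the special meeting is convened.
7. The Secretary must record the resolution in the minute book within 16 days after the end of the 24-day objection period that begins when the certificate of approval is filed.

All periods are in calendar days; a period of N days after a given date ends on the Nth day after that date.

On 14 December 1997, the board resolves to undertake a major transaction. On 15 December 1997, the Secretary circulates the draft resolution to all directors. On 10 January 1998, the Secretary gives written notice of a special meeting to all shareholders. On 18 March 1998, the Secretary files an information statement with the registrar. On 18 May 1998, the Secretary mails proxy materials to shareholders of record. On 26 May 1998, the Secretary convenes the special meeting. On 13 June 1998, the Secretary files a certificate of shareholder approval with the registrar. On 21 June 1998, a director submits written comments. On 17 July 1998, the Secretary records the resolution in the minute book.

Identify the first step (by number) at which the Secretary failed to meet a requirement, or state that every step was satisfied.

Step 4

Step 1 — counting 53 days from 14 December 1997 (when the board resolution is passed) gives a deadline of 5 February 1998; 15 December 1997 is within that limit.
Step 2 — 24 and 64 days from 15 December 1997 (when the draft resolution is circulated) are 8 January 1998 and 17 February 1998 respectively; done 10 January 1998, which is between those dates.
Step 3 — 10 and 98 days from 14 December 1997 (when the board resolution is passed) are 24 December 1997 and 22 March 1998 respectively; done 18 March 1998 — within the window.
Step 4 — counting 59 days from 18 March 1998 (when the information statement is filed) gives a deadline of 16 May 1998; 18 May 1998 misses that deadline by 2 days.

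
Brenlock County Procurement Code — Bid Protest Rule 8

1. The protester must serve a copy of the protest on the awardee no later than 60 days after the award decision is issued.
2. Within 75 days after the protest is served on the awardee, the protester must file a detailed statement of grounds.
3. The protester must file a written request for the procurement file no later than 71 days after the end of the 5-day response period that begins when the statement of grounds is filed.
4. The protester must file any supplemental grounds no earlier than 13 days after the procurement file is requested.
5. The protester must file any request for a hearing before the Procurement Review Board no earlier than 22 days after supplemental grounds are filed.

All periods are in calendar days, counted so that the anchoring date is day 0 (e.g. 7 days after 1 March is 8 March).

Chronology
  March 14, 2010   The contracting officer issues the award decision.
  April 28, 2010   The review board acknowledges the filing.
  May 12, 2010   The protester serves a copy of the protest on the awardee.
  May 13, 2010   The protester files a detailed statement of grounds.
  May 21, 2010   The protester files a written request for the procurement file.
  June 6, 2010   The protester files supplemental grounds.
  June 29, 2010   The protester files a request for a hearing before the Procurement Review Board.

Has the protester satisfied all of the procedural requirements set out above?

Yes

Step 1 — counting 60 days from March 14, 2010 (when the award decision is issued) gives a deadline of May 13, 2010; done May 12, 2010 — timely.
Step 2 — counting 75 days from May 12, 2010 (when the protest is served on the awardee) gives a deadline of July 26, 2010; May 13, 2010 is within that limit.
Step 3 — counting 71 days from May 18, 2010 (end of the 5-day response period, which began when the statement of grounds is filed on May 13, 2010) gives a deadline of July 28, 2010; May 21, 2010 is within that limit.
Step 4 — must wait 13 days from May 21, 2010 (when the procurement file is requested), so not before June 3, 2010; done June 6, 2010, after the minimum wait.
Step 5 — must wait 22 days from June 6, 2010 (when supplemental grounds are filed), so not before June 28, 2010; done June 29, 2010, after the minimum wait.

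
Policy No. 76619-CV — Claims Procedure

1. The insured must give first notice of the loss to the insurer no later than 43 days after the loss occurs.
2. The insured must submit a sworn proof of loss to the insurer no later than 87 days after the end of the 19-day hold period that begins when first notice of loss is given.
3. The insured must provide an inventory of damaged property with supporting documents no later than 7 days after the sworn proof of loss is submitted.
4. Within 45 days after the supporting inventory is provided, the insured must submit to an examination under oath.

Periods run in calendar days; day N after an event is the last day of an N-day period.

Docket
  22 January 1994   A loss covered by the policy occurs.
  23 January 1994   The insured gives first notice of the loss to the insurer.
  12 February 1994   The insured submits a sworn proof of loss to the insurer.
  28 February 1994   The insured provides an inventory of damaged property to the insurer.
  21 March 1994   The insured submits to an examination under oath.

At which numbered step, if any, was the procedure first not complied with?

Step 3

Step 1 — counting 43 days from 22 January 1994 (when the loss occurs) gives a deadline of 6 March 1994; completed 23 January 1994, before the deadline.
Step 2 — counting 87 days from 11 February 1994 (end of the 19-day hold period, which began when first notice of loss is given on 23 January 1994) gives a deadline of 9 May 1994; completed 12 February 1994, before the deadline.
Step 3 — counting 7 days from 12 February 1994 (when the sworn proof of loss is submitted) gives a deadline of 19 February 1994; not done until 28 February 1994, 9 days after the deadline.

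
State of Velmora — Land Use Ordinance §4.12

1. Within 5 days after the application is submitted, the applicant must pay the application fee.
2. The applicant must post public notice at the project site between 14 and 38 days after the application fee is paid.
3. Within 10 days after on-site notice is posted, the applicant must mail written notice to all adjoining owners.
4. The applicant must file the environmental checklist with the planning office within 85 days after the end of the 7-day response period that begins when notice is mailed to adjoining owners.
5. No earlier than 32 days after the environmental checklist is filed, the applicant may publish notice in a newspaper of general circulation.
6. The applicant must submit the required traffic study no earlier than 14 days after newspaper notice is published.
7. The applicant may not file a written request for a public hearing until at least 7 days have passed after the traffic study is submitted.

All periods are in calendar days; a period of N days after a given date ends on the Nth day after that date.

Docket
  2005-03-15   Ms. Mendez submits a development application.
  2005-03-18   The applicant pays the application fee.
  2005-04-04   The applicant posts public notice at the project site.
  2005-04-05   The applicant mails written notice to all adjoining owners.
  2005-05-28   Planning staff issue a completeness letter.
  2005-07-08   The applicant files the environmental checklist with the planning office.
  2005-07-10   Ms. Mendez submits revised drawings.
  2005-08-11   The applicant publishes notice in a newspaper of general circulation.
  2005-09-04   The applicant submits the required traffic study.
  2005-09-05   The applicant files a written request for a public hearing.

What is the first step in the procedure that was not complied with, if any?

Step 4

Step 1 — counting 5 days from 2005-03-15 (when the application is submitted) gives a deadline of 2005-03-20; done 2005-03-18 — timely.
Step 2 — 14 and 38 days from 2005-03-18 (when the application fee is paid) are 2005-04-01 and 2005-04-25 respectively; 2005-04-04 falls inside that range.
Step 3 — counting 10 days from 2005-04-04 (when on-site notice is posted) gives a deadline of 2005-04-14; 2005-04-05 is within that limit.
Step 4 — counting 85 days from 2005-04-12 (end of the 7-day response period, which began when notice is mailed to adjoining owners on 2005-04-05) gives a deadline of 2005-07-06; not done until 2005-07-08, 2 days after the deadline.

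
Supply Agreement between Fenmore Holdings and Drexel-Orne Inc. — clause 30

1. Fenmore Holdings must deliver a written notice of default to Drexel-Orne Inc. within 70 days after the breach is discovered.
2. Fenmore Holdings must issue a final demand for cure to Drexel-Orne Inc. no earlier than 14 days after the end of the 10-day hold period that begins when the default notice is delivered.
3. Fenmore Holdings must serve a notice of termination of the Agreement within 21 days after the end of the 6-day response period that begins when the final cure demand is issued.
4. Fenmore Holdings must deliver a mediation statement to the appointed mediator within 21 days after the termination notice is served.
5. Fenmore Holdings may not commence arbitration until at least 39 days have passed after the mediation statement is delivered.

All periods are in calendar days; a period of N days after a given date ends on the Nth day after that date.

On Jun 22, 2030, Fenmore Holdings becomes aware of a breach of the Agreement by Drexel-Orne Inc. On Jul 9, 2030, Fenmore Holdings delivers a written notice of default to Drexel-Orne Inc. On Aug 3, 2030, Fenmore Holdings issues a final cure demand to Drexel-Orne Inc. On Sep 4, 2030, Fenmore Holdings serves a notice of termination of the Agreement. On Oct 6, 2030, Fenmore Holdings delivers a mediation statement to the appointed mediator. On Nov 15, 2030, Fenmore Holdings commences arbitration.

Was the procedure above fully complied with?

No

Step 1 — counting 70 days from Jun 22, 2030 (when the breach is discovered) gives a deadline of Aug 31, 2030; completed Jul 9, 2030, before the deadline.
Step 2 — must wait 14 days from Jul 19, 2030 (end of the 10-day hold period, which began when the default notice is delivered on Jul 9, 2030), so not before Aug 2, 2030; done Aug 3, 2030, after the minimum wait.
Step 3 — counting 21 days from Aug 9, 2030 (end of the 6-day response period, which began when the final cure demand is issued on Aug 3, 2030) gives a deadline of Aug 30, 2030; not done until Sep 4, 2030, 5 days after the deadline.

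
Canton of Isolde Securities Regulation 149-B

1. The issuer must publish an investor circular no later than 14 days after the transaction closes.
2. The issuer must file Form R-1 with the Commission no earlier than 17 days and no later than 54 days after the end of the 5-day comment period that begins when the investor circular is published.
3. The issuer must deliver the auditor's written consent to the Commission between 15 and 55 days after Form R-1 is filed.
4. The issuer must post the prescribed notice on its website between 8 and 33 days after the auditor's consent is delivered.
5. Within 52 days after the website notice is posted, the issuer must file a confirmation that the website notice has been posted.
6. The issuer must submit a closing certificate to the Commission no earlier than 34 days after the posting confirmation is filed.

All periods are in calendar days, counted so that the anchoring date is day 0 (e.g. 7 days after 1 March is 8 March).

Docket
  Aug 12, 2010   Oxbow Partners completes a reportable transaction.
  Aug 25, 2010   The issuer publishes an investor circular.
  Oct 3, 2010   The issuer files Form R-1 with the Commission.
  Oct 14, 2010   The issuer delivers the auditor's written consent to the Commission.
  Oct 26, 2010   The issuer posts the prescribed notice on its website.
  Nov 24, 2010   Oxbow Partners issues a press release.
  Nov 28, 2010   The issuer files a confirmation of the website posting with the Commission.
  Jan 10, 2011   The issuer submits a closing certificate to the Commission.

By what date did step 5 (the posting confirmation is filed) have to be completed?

Step 5 runs from Oct 26, 2010, when the website notice is posted. 52 days after Oct 26, 2010 is Dec 17, 2010.

Dec 17, 2010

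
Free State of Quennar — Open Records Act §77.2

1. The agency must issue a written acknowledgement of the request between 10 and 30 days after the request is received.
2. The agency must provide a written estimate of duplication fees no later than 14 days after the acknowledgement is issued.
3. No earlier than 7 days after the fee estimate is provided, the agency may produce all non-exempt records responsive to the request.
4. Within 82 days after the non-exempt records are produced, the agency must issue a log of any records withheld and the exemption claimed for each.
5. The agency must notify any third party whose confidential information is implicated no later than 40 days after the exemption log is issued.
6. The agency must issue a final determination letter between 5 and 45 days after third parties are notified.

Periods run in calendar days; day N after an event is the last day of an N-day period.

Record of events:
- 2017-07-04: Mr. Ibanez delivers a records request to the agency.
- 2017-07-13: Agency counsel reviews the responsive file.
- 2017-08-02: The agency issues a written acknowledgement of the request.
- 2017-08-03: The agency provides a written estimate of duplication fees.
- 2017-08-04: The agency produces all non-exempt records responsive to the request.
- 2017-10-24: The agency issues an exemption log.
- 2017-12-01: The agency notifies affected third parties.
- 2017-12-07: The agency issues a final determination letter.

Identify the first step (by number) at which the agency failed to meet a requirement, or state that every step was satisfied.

Step 1: the window is 10–30 days after 2017-07-04 (when the request is received), so 2017-07-14 through 2017-08-03; done 2017-08-02 — within the window.
Step 2: 14 days after 2017-08-02 (when the acknowledgement is issued) is 2017-08-16; completed 2017-08-03, before the deadline.
Step 3: the earliest permitted date is 7 days after 2017-08-03 (when the fee estimate is provided), i.e. 2017-08-10; done 2017-08-04 — 6 days too early.
Later steps need not be reached.

Step 3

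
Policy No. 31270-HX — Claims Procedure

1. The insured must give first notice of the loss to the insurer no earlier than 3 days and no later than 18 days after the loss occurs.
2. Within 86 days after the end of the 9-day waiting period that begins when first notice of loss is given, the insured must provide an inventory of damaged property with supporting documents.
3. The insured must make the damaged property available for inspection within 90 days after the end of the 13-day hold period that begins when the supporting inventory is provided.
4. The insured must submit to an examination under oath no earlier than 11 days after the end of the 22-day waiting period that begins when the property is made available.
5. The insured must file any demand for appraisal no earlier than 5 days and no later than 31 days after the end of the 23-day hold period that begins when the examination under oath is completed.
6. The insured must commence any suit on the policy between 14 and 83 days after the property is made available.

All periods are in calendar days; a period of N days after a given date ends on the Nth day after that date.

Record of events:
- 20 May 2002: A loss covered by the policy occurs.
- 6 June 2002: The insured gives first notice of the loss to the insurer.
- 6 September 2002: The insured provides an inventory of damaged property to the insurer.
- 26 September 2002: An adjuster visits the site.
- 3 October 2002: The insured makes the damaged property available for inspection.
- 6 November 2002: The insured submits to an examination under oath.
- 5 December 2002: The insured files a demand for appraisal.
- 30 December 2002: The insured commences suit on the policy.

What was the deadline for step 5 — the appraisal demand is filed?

30 December 2002

The examination under oath is completed on 6 November 2002; the 23-day hold period therefore ends 29 November 2002, and step 5 runs from that date. The window is 5–31 days after 29 November 2002; it closes on 30 December 2002.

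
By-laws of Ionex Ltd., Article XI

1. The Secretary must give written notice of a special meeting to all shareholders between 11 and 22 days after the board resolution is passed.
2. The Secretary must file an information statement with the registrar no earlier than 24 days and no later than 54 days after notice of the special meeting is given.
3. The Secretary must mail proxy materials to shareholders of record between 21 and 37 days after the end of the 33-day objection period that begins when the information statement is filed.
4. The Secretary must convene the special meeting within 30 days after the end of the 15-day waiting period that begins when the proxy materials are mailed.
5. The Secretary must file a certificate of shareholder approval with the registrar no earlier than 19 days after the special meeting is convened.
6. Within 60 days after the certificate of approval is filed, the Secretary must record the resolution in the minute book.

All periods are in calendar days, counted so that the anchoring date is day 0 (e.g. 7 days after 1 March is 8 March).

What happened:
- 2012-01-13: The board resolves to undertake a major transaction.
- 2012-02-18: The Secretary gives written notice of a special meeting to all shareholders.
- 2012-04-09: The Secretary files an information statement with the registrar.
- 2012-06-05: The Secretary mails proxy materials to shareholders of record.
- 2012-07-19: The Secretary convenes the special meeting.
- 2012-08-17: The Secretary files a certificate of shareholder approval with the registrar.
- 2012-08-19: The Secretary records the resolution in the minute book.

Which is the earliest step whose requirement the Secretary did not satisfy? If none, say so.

Step 1

Step 1 — 11 and 22 days from 2012-01-13 (when the board resolution is passed) are 2012-01-24 and 2012-02-04 respectively; done 2012-02-18 — 14 days after the window closed.
The procedure was therefore not followed at step 1.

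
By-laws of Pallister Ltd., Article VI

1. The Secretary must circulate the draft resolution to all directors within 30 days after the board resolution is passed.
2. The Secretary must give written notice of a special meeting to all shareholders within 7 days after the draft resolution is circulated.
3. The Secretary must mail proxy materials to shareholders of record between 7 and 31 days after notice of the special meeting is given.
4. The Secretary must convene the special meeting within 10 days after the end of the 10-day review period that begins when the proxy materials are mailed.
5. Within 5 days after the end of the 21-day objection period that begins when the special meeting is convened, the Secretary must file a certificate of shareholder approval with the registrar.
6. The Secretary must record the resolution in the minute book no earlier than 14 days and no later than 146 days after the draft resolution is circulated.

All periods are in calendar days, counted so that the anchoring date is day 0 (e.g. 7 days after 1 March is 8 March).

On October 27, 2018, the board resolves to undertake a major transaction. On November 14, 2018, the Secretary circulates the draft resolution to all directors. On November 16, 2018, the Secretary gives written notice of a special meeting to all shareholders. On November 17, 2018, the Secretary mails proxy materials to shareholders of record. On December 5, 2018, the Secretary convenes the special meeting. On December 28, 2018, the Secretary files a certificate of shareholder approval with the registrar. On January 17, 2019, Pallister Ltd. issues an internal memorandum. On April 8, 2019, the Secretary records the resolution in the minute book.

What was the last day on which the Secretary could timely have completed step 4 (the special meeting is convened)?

The proxy materials are mailed on November 17, 2018; the 10-day review period therefore ends November 27, 2018, and step 4 runs from that date. 10 days after November 27, 2018 is December 7, 2018.

December 7, 2018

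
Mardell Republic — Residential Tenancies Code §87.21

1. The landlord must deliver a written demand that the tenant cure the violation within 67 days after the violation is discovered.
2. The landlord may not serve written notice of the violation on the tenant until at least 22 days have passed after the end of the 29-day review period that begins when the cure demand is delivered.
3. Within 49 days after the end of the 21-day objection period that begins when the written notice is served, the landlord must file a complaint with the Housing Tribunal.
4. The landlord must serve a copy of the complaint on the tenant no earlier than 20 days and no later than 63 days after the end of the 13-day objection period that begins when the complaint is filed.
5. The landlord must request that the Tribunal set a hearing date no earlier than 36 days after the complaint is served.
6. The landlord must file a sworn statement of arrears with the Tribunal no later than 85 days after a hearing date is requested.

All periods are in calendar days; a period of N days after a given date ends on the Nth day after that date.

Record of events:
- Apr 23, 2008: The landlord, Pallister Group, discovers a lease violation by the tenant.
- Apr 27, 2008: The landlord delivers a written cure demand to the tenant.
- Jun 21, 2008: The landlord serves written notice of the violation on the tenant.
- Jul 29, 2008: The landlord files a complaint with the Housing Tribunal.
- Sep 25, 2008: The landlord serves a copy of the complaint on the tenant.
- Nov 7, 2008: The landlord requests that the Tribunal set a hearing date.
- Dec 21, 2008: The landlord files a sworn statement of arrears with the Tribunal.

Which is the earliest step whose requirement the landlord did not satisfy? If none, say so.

Step 1 — counting 67 days from Apr 23, 2008 (when the violation is discovered) gives a deadline of Jun 29, 2008; completed Apr 27, 2008, before the deadline.
Step 2 — must wait 22 days from May 26, 2008 (end of the 29-day review period, which began when the cure demand is delivered on Apr 27, 2008), so not before Jun 17, 2008; done Jun 21, 2008 — permitted.
Step 3 — counting 49 days from Jul 12, 2008 (end of the 21-day objection period, which began when the written notice is served on Jun 21, 2008) gives a deadline of Aug 30, 2008; completed Jul 29, 2008, before the deadline.
Step 4 — 20 and 63 days from Aug 11, 2008 (end of the 13-day objection period, which began when the complaint is filed on Jul 29, 2008) are Aug 31, 2008 and Oct 13, 2008 respectively; Sep 25, 2008 falls inside that range.
Step 5 — must wait 36 days from Sep 25, 2008 (when the complaint is served), so not before Oct 31, 2008; done Nov 7, 2008 — permitted.
Step 6 — counting 85 days from Nov 7, 2008 (when a hearing date is requested) gives a deadline of Jan 31, 2009; done Dec 21, 2008 — timely.

None — every step was satisfied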